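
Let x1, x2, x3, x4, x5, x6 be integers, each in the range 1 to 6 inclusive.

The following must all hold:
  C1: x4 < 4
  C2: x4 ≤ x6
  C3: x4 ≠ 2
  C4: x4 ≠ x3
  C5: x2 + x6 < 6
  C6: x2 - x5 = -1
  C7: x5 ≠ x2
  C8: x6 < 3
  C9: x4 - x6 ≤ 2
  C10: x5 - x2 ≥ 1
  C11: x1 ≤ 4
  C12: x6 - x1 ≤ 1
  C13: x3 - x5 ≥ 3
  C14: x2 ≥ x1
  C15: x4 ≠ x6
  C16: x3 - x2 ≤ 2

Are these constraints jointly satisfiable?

Unsatisfiable

Constraints 10, 13, and 16 give x2 − x3 ≥ -2, x3 − x5 ≥ 3, x5 − x2 ≥ 1.
Adding all 3 inequalities: the left sides telescope to 0, and the right sides sum to (-2) + 3 + 1 = 2. So 0 ≥ 2, which is false.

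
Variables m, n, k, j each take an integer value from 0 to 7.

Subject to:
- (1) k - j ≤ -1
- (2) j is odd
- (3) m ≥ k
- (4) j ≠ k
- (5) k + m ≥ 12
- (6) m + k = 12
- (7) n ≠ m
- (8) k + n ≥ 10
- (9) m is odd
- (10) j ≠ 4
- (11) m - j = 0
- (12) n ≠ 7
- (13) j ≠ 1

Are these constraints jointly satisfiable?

Try m = 7, n = 6, k = 5, j = 7.
Check constraint 1: k - j = -2; constraint 5: k + m = 12; constraint 6: m + k = 12. The remaining constraints are straightforward to verify.

Satisfiable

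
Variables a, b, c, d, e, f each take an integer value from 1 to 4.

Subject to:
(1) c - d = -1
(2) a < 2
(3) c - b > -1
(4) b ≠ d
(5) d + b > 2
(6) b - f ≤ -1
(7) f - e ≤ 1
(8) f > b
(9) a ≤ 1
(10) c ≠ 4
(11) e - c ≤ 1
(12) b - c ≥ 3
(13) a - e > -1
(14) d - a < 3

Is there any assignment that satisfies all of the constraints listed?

Constraints 6, 7, 11, and 12 give c − e ≥ -1, e − f ≥ -1, f − b ≥ 1, b − c ≥ 3.
Adding all 4 inequalities: the left sides telescope to 0, and the right sides sum to (-1) + (-1) + 1 + 3 = 2. So 0 ≥ 2, which is false.

Unsatisfiable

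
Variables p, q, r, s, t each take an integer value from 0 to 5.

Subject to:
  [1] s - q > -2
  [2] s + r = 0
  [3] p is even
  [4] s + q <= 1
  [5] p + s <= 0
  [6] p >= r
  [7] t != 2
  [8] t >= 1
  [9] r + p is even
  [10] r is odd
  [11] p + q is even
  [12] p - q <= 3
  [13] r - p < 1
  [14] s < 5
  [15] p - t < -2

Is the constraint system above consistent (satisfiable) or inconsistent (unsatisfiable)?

Constraint 10 makes r odd and constraint 3 makes p even, so r + p must be odd. Constraint 9 says r + p is even — contradiction.

Unsatisfiable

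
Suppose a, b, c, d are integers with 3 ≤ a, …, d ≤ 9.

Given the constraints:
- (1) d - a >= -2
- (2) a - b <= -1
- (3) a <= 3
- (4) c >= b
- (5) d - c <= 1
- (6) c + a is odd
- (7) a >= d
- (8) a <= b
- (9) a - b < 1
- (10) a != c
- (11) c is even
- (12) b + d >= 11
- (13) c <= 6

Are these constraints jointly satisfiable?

Unsatisfiable

From constraints 4 and 13: b ≤ c ≤ 6. From constraints 3 and 7: d ≤ a ≤ 3. Hence b + d ≤ 9. But constraint 12 requires b + d ≥ 11, and 11 > 9. Contradiction.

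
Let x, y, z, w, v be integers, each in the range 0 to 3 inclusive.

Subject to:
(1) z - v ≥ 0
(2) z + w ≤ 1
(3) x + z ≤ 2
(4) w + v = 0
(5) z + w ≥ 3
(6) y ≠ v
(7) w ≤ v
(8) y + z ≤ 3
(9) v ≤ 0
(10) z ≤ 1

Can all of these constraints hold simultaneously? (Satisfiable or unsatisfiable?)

Unsatisfiable

From constraint 10: z ≤ 1. From constraints 7 and 9: w ≤ v ≤ 0. Hence z + w ≤ 1. But constraint 5 requires z + w ≥ 3, and 3 > 1. Contradiction.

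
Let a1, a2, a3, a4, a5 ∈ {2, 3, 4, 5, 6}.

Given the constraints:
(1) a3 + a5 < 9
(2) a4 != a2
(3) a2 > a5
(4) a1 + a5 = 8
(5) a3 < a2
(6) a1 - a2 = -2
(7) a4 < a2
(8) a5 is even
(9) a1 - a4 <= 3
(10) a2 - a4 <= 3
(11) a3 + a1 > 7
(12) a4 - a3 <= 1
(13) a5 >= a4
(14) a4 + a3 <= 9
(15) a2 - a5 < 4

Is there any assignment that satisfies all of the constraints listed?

Setting (a1, a2, a3, a4, a5) = (4, 6, 4, 4, 4) satisfies everything: constraint 1: a3 + a5 = 8; constraint 4: a1 + a5 = 8; constraint 6: a1 - a2 = -2, and the others follow.

Satisfiable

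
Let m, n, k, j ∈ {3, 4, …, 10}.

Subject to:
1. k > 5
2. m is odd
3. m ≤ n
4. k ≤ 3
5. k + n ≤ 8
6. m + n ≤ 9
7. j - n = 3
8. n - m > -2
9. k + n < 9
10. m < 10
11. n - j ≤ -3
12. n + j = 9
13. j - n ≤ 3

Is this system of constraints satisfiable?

Unsatisfiable

From constraint 1: k ≥ 6. From constraint 4: k ≤ 3. But 3 < 6, so no value of k works.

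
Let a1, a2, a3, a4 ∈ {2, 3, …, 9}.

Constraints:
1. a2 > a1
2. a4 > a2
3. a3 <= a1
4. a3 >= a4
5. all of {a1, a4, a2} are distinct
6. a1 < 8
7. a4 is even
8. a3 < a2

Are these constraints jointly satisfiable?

Unsatisfiable

Constraints 1, 2, 3, and 4 give a1 < a2, a2 < a4, a4 ≤ a3, a3 ≤ a1. Chaining: a1 < a2 < a4 ≤ a3 ≤ a1, which forces a1 < a1 — impossible.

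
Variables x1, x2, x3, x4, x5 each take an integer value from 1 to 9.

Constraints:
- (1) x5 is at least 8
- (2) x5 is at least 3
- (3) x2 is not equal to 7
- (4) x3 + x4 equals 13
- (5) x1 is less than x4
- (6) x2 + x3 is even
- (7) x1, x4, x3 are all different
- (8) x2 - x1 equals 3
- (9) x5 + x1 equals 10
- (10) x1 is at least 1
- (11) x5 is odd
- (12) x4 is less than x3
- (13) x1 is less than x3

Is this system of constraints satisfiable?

Satisfiable

Setting (x1, x2, x3, x4, x5) = (1, 4, 8, 5, 9) satisfies everything: constraint 4: x3 + x4 = 13; constraint 8: x2 - x1 = 3; constraint 9: x5 + x1 = 10, and the others follow.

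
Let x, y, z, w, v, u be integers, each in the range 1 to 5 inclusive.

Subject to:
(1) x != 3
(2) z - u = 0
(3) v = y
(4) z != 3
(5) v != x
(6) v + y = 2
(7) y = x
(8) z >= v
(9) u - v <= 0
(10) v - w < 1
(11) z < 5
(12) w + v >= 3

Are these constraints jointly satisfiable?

Unsatisfiable

From constraints 3 and 7, v = y = x, so v = x. But constraint 5 says v ≠ x. Contradiction.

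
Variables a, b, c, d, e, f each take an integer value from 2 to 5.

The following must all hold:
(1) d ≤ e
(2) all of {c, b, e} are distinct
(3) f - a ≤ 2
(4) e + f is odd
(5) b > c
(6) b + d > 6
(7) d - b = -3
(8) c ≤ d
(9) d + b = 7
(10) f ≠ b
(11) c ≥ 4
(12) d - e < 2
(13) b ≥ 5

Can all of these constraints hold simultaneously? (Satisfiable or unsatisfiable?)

From constraints 8 and 11: d ≥ c ≥ 4. From constraint 13: b ≥ 5. Hence d + b ≥ 9. But constraint 9 requires d + b = 7, and 7 < 9. Contradiction.

Unsatisfiable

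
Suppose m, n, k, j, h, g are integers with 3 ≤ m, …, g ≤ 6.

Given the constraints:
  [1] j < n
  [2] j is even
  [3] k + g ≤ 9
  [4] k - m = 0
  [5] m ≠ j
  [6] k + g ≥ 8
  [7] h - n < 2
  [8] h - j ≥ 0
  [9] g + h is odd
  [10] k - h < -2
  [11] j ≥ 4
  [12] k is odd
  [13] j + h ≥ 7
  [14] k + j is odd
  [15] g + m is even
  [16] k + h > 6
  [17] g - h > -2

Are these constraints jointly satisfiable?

Take m = 3, n = 6, k = 3, j = 4, h = 6, g = 5. Then constraint 3: k + g = 8; constraint 4: k - m = 0; constraint 6: k + g = 8, and every other listed constraint is also met.

Satisfiable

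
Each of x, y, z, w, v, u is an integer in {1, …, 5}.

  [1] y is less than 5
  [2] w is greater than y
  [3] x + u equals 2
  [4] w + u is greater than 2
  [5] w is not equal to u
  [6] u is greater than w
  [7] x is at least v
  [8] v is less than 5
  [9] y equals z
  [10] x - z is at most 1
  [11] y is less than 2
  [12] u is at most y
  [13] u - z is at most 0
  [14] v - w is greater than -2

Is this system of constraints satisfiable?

Constraints 2, 6, and 12 give y < w, w < u, u ≤ y. Chaining: y < w < u ≤ y, which forces y < y — impossible.

Unsatisfiable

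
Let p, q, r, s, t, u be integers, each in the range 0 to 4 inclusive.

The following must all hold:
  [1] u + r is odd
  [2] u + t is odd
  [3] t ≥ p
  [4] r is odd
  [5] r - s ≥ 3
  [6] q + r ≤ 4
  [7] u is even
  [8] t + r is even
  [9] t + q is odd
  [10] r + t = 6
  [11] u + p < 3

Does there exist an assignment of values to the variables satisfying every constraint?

Try p = 2, q = 0, r = 3, s = 0, t = 3, u = 0.
Check constraint 5: r - s = 3; constraint 6: q + r = 3; constraint 10: r + t = 6. The remaining constraints are straightforward to verify.

Satisfiable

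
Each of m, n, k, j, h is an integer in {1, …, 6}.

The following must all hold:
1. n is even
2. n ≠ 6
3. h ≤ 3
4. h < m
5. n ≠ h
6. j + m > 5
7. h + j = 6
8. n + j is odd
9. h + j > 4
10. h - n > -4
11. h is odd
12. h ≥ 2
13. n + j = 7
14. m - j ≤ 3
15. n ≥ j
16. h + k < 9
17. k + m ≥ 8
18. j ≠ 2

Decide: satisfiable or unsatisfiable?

Satisfiable

Try m = 4, n = 4, k = 5, j = 3, h = 3.
Check constraint 6: j + m = 7; constraint 7: h + j = 6. The remaining constraints are straightforward to verify.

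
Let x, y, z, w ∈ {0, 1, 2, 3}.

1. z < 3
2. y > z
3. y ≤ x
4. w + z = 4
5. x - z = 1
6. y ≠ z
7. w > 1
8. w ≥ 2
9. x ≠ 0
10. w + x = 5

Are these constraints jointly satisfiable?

One satisfying assignment is x = 3, y = 3, z = 2, w = 2.
For the less obvious constraints — constraint 4: w + z = 4; constraint 5: x - z = 1; constraint 10: w + x = 5 — and the others hold by inspection.

Satisfiable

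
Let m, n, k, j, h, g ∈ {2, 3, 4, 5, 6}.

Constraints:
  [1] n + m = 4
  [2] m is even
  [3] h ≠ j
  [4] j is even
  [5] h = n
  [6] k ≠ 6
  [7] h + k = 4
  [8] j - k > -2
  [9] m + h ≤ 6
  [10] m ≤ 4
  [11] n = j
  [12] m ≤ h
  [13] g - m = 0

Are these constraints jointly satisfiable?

Unsatisfiable

From constraints 5 and 11, h = n = j, so h = j. But constraint 3 says h ≠ j. Contradiction.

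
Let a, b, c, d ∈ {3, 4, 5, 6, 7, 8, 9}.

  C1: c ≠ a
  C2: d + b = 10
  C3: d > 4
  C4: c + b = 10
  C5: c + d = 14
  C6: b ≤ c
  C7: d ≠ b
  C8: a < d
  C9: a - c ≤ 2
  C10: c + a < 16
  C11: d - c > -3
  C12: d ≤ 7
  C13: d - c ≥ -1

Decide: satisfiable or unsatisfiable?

Setting (a, b, c, d) = (6, 3, 7, 7) satisfies everything: constraint 2: d + b = 10; constraint 4: c + b = 10; constraint 5: c + d = 14, and the others follow.

Satisfiable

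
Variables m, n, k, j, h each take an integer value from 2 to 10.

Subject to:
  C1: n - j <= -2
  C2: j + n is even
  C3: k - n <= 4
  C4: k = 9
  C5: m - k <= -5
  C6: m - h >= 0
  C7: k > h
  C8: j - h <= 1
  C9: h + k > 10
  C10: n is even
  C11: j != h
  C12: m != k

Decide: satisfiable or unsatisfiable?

Unsatisfiable

Constraints 1, 3, 5, 6, and 8 give k − m ≥ 5, m − h ≥ 0, h − j ≥ -1, j − n ≥ 2, n − k ≥ -4.
Adding all 5 inequalities: the left sides telescope to 0, and the right sides sum to 5 + 0 + (-1) + 2 + (-4) = 2. So 0 ≥ 2, which is false.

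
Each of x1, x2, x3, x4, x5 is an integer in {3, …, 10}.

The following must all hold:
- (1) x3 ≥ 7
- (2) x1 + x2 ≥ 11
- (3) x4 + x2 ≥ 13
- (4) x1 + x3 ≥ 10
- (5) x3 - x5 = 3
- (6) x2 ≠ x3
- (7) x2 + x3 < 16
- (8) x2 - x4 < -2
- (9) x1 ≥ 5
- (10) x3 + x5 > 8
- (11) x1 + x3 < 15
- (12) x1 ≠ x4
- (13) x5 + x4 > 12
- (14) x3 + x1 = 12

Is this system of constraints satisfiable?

Satisfiable

Take x1 = 5, x2 = 6, x3 = 7, x4 = 10, x5 = 4. Then constraint 2: x1 + x2 = 11; constraint 3: x4 + x2 = 16; constraint 4: x1 + x3 = 12, and every other listed constraint is also met.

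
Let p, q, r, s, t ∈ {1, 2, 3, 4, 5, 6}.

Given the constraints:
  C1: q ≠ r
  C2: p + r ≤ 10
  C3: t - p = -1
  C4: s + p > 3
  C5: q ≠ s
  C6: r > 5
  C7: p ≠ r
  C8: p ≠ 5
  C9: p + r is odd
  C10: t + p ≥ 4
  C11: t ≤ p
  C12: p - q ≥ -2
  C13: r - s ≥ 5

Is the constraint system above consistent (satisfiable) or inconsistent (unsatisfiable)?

Satisfiable

Take p = 3, q = 5, r = 6, s = 1, t = 2. Then constraint 2: p + r = 9; constraint 3: t - p = -1; constraint 4: s + p = 4, and every other listed constraint is also met.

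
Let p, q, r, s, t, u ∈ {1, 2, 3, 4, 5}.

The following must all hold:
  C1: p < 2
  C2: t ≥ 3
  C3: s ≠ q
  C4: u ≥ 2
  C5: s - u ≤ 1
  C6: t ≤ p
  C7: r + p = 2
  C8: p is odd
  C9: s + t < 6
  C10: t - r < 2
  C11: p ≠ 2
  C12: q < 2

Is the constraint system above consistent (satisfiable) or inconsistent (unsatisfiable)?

Unsatisfiable

From constraints 2 and 6: p ≥ t and t ≥ 3, so p ≥ 3. From constraint 1: p ≤ 1. But 1 < 3, so no value of p works.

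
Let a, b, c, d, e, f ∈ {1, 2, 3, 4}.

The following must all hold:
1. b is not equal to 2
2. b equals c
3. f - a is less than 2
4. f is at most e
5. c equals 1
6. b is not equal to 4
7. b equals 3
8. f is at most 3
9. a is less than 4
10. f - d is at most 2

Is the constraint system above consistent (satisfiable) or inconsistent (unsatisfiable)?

Constraint 7 fixes b = 3 and constraint 5 fixes c = 1, but constraint 2 requires b = c. Since 3 ≠ 1, contradiction.

Unsatisfiable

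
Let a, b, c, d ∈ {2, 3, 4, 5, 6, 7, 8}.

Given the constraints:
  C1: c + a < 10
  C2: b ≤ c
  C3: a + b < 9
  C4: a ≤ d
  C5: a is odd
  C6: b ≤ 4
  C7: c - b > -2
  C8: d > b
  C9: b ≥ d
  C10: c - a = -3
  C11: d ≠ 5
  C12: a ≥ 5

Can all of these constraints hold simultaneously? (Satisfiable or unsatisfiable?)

From constraints 4 and 12: d ≥ a and a ≥ 5, so d ≥ 5. From constraints 6 and 9: d ≤ b and b ≤ 4, so d ≤ 4. But 4 < 5, so no value of d works.

Unsatisfiable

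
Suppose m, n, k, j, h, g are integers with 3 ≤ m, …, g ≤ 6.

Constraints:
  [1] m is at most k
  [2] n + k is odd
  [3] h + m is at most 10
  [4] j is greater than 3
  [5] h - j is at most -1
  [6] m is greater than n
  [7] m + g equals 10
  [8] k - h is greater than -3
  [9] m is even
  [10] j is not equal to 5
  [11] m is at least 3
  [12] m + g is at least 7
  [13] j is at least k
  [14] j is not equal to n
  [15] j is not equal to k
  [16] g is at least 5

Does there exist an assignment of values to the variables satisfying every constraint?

Satisfiable

The assignment m = 4, n = 3, k = 4, j = 6, h = 4, g = 6 works:
  constraint 3 holds since h + m = 8.
  constraint 5 holds since h - j = -2.
  constraint 7 holds since m + g = 10.
The rest check out directly.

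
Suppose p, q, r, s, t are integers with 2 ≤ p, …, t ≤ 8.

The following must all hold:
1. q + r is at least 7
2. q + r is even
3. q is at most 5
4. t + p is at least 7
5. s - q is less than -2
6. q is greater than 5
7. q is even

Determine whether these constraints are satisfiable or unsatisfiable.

Unsatisfiable

From constraint 6: q ≥ 6. From constraint 3: q ≤ 5. But 5 < 6, so no value of q works.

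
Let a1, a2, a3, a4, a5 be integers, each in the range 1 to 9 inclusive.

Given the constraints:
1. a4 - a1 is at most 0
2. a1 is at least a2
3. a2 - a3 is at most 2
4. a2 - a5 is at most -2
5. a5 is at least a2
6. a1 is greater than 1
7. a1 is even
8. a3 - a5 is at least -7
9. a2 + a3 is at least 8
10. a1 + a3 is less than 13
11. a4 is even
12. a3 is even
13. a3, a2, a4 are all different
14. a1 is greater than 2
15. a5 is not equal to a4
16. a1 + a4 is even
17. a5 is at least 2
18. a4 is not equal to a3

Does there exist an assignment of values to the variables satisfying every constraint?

Satisfiable

The assignment a1 = 6, a2 = 5, a3 = 4, a4 = 6, a5 = 9 works:
  constraint 1 holds since a4 - a1 = 0.
  constraint 3 holds since a2 - a3 = 1.
The rest check out directly.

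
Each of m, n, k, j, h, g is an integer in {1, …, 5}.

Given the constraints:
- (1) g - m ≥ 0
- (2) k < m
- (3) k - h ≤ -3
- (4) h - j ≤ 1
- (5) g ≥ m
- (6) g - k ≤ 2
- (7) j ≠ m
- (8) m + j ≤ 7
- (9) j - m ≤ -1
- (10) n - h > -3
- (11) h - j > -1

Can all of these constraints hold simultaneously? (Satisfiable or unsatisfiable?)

Constraints 1, 3, 4, 6, and 9 give k − g ≥ -2, g − m ≥ 0, m − j ≥ 1, j − h ≥ -1, h − k ≥ 3.
Adding all 5 inequalities: the left sides telescope to 0, and the right sides sum to (-2) + 0 + 1 + (-1) + 3 = 1. So 0 ≥ 1, which is false.

Unsatisfiable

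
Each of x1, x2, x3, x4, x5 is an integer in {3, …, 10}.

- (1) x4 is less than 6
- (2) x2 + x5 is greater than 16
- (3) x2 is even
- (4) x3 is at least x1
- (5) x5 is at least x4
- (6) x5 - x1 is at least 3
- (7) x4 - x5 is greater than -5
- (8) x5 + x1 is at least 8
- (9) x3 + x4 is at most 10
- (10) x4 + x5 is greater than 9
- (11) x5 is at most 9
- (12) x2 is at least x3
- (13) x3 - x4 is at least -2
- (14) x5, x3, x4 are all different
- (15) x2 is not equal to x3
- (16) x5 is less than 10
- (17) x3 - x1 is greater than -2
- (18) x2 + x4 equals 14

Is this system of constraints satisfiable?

Satisfiable

Setting (x1, x2, x3, x4, x5) = (3, 10, 3, 4, 7) satisfies everything: constraint 2: x2 + x5 = 17; constraint 6: x5 - x1 = 4; constraint 7: x4 - x5 = -3, and the others follow.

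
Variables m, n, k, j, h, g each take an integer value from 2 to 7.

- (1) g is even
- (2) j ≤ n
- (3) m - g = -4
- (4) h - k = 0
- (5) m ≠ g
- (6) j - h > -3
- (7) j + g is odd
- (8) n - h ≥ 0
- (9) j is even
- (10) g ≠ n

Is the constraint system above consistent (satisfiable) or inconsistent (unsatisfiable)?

Unsatisfiable

Constraint 9 makes j even and constraint 1 makes g even, so j + g must be even. Constraint 7 says j + g is odd — contradiction.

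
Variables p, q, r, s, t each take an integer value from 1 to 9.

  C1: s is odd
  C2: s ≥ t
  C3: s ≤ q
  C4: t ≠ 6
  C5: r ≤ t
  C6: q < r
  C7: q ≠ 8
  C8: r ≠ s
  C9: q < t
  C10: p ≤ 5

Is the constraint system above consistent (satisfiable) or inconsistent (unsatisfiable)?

Constraints 2, 3, 5, and 6 give r ≤ t, t ≤ s, s ≤ q, q < r. Chaining: r ≤ t ≤ s ≤ q < r, which forces r < r — impossible.

Unsatisfiable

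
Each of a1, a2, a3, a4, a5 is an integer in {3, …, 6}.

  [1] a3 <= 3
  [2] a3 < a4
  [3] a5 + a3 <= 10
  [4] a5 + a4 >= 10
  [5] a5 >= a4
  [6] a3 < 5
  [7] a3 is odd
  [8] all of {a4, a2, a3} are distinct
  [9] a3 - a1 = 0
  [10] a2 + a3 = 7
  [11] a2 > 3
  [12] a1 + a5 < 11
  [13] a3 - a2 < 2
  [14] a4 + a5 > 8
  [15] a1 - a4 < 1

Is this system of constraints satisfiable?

One satisfying assignment is a1 = 3, a2 = 4, a3 = 3, a4 = 5, a5 = 6.
For the less obvious constraints — constraint 3: a5 + a3 = 9; constraint 4: a5 + a4 = 11 — and the others hold by inspection.

Satisfiable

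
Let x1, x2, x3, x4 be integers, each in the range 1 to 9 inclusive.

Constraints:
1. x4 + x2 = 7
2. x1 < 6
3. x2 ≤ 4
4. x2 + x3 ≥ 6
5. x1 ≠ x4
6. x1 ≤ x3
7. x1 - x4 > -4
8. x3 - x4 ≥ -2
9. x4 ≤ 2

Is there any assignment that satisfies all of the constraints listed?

Unsatisfiable

From constraint 9: x4 ≤ 2. From constraint 3: x2 ≤ 4. Hence x4 + x2 ≤ 6. But constraint 1 requires x4 + x2 = 7, and 7 > 6. Contradiction.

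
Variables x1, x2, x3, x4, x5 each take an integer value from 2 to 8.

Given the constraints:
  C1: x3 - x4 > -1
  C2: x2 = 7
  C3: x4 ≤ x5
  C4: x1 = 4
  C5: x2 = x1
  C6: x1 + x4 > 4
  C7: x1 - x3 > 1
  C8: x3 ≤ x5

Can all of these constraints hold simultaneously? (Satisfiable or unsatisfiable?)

Constraint 2 fixes x2 = 7 and constraint 4 fixes x1 = 4, but constraint 5 requires x2 = x1. Since 7 ≠ 4, contradiction.

Unsatisfiable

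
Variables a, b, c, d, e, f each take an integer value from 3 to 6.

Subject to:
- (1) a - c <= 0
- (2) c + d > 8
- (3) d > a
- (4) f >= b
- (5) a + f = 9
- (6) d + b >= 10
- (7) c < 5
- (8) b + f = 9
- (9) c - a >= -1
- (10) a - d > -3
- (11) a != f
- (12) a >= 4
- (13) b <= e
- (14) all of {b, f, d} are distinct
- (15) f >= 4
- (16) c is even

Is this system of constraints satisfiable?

One satisfying assignment is a = 4, b = 4, c = 4, d = 6, e = 5, f = 5.
For the less obvious constraints — constraint 1: a - c = 0; constraint 2: c + d = 10 — and the others hold by inspection.

Satisfiable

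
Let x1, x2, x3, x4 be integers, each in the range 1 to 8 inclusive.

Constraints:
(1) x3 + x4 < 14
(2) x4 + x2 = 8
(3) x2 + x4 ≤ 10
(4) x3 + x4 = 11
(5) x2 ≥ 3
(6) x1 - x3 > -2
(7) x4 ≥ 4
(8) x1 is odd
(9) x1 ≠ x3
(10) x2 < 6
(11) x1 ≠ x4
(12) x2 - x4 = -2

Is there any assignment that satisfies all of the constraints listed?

Satisfiable

Take x1 = 7, x2 = 3, x3 = 6, x4 = 5. Then constraint 1: x3 + x4 = 11; constraint 2: x4 + x2 = 8, and every other listed constraint is also met.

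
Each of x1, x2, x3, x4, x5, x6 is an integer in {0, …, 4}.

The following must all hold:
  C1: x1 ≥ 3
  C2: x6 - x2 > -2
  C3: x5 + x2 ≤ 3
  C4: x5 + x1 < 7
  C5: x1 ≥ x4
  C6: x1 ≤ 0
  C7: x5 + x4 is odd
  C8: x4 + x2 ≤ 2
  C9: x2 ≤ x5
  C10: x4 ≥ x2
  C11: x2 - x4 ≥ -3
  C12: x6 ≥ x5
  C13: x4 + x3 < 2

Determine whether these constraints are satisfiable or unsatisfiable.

Unsatisfiable

From constraint 1: x1 ≥ 3. From constraint 6: x1 ≤ 0. But 0 < 3, so no value of x1 works.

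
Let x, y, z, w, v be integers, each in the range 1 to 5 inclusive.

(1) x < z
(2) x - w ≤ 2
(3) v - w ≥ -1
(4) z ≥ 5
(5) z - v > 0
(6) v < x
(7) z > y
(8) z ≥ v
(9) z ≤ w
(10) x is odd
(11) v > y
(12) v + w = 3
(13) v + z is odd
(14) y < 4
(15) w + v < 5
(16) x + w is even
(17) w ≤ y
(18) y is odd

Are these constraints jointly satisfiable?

Constraints 1, 6, 9, 11, and 17 give v < x, x < z, z ≤ w, w ≤ y, y < v. Chaining: v < x < z ≤ w ≤ y < v, which forces v < v — impossible.

Unsatisfiable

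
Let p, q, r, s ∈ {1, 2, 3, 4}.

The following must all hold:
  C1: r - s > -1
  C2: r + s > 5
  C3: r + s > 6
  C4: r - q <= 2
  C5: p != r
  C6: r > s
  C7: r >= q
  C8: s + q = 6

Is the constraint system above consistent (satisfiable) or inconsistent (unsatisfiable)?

Take p = 3, q = 3, r = 4, s = 3. Then constraint 1: r - s = 1; constraint 2: r + s = 7; constraint 3: r + s = 7, and every other listed constraint is also met.

Satisfiable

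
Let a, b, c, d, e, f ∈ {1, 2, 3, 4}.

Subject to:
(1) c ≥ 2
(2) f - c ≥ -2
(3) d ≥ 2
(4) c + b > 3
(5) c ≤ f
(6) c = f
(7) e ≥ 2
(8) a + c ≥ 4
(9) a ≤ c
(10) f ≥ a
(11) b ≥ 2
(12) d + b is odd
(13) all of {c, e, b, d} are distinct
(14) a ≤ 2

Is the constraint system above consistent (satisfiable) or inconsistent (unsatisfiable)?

Constraints 1, 3, 7, and 11 confine each of c, e, b, d to the 3 values {2, …, 4} (the domain already gives each ≤ 4).
Constraint 13 requires all 4 of them to be distinct, but only 3 values are available — impossible by the pigeonhole principle.

Unsatisfiable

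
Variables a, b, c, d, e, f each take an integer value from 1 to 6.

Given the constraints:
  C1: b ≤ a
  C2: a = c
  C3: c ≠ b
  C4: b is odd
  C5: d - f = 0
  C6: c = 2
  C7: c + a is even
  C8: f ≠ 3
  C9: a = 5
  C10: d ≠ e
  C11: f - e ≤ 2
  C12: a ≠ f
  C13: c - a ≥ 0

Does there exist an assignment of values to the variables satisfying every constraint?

Unsatisfiable

Constraint 9 fixes a = 5 and constraint 6 fixes c = 2, but constraint 2 requires a = c. Since 5 ≠ 2, contradiction.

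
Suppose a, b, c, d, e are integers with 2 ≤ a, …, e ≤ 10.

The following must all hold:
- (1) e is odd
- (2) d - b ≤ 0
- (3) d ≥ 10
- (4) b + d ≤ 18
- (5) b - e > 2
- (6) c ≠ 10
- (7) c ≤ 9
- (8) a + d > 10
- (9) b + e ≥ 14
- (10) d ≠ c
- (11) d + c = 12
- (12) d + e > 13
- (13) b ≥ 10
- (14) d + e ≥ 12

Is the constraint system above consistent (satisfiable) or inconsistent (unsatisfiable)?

Unsatisfiable

From constraint 13: b ≥ 10. From constraint 3: d ≥ 10. Hence b + d ≥ 20. But constraint 4 requires b + d ≤ 18, and 18 < 20. Contradiction.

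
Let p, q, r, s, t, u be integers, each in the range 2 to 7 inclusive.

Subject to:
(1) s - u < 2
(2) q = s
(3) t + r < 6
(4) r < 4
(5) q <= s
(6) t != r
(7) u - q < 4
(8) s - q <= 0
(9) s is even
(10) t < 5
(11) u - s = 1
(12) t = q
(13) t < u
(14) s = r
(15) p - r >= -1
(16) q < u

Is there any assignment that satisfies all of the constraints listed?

From constraints 2, 12, and 14, t = q = s = r, so t = r. But constraint 6 says t ≠ r. Contradiction.

Unsatisfiable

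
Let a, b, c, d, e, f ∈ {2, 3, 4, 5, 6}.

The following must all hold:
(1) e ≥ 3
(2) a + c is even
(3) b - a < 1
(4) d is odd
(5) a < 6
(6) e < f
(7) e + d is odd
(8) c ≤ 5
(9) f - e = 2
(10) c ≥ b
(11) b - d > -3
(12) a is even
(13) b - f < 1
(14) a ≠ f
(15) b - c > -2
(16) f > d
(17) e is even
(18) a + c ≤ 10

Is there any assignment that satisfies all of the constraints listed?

Setting (a, b, c, d, e, f) = (4, 4, 4, 5, 4, 6) satisfies everything: constraint 3: b - a = 0; constraint 9: f - e = 2, and the others follow.

Satisfiable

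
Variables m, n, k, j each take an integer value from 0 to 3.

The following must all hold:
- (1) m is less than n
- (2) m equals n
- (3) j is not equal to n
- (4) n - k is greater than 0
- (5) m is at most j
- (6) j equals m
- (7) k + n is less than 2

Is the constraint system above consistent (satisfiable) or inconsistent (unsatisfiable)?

Unsatisfiable

From constraints 2 and 6, j = m = n, so j = n. But constraint 3 says j ≠ n. Contradiction.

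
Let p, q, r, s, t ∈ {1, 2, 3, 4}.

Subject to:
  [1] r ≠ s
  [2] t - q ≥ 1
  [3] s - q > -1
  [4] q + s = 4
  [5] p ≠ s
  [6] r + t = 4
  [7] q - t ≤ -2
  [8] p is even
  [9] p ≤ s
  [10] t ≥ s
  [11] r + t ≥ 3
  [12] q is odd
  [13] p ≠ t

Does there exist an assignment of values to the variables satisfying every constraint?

The assignment p = 2, q = 1, r = 1, s = 3, t = 3 works:
  constraint 2 holds since t - q = 2.
  constraint 3 holds since s - q = 2.
  constraint 4 holds since q + s = 4.
The rest check out directly.

Satisfiable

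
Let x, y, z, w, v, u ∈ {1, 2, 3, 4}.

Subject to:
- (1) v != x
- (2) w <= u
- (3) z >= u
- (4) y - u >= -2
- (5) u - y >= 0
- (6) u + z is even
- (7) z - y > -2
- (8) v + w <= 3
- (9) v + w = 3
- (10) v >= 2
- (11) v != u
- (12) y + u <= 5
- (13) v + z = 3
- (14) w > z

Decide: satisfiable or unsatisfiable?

Unsatisfiable

Constraints 2, 3, and 14 give u ≤ z, z < w, w ≤ u. Chaining: u ≤ z < w ≤ u, which forces u < u — impossible.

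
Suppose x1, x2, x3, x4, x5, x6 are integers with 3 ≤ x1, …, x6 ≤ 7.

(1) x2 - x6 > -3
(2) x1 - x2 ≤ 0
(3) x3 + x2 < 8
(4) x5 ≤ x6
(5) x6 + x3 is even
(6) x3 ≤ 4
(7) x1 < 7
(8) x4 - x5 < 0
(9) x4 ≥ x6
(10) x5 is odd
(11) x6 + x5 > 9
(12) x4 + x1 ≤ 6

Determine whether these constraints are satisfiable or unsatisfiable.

Unsatisfiable

Constraints 4, 8, and 9 give x6 ≤ x4, x4 < x5, x5 ≤ x6. Chaining: x6 ≤ x4 < x5 ≤ x6, which forces x6 < x6 — impossible.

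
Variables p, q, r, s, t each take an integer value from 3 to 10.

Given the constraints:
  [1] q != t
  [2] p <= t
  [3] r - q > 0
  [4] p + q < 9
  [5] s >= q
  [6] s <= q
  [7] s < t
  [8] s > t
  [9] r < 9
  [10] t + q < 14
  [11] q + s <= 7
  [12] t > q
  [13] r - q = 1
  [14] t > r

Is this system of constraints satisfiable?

Constraints 3, 6, 8, and 14 give s ≤ q, q < r, r < t, t < s. Chaining: s ≤ q < r < t < s, which forces s < s — impossible.

Unsatisfiable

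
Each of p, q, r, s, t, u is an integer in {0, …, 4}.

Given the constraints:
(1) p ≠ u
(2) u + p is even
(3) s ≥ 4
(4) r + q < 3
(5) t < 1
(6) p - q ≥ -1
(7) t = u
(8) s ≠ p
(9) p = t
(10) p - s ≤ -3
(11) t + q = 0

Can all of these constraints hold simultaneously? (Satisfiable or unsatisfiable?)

From constraints 7 and 9, p = t = u, so p = u. But constraint 1 says p ≠ u. Contradiction.

Unsatisfiable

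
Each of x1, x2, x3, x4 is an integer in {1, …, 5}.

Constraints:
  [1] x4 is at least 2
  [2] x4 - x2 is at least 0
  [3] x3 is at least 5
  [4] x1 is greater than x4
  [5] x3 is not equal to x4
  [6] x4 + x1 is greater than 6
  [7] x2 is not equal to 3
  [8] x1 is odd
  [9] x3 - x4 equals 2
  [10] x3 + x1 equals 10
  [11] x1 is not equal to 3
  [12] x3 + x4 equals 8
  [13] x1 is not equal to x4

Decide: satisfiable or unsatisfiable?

Satisfiable

Take x1 = 5, x2 = 1, x3 = 5, x4 = 3. Then constraint 2: x4 - x2 = 2; constraint 6: x4 + x1 = 8, and every other listed constraint is also met.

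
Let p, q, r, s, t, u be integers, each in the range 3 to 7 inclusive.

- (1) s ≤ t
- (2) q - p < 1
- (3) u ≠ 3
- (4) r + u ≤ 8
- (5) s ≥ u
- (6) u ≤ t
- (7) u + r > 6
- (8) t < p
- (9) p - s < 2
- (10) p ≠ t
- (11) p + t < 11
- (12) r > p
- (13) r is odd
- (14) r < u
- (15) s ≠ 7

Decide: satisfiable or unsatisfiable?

Constraints 1, 5, 8, 12, and 14 give t < p, p < r, r < u, u ≤ s, s ≤ t. Chaining: t < p < r < u ≤ s ≤ t, which forces t < t — impossible.

Unsatisfiable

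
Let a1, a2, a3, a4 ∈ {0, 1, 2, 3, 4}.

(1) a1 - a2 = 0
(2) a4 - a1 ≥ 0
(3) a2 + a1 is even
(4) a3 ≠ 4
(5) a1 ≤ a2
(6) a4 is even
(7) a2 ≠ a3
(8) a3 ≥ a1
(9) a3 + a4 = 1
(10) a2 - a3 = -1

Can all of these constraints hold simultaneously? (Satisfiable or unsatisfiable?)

The assignment a1 = 0, a2 = 0, a3 = 1, a4 = 0 works:
  constraint 1 holds since a1 - a2 = 0.
  constraint 2 holds since a4 - a1 = 0.
The rest check out directly.

Satisfiable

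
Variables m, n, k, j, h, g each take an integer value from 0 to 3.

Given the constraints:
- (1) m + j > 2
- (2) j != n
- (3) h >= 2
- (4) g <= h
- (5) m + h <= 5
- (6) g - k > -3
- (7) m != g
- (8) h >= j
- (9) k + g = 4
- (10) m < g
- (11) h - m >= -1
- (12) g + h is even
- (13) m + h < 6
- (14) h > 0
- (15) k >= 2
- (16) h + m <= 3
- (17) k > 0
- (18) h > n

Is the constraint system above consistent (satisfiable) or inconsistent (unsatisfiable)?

Take m = 1, n = 0, k = 2, j = 2, h = 2, g = 2. Then constraint 1: m + j = 3; constraint 5: m + h = 3, and every other listed constraint is also met.

Satisfiable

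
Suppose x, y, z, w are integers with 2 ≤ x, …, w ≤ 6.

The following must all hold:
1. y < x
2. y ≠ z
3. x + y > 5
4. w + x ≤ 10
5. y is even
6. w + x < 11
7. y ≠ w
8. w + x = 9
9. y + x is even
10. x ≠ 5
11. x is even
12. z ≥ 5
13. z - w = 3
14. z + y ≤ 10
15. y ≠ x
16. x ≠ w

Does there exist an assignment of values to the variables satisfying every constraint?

Satisfiable

Setting (x, y, z, w) = (6, 2, 6, 3) satisfies everything: constraint 3: x + y = 8; constraint 4: w + x = 9, and the others follow.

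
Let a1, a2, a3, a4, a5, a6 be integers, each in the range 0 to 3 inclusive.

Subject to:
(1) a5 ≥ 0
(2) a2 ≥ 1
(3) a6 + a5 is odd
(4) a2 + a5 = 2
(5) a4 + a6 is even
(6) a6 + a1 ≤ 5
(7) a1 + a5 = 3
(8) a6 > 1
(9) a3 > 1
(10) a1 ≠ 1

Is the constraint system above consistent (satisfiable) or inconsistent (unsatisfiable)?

Satisfiable

Take a1 = 2, a2 = 1, a3 = 3, a4 = 0, a5 = 1, a6 = 2. Then constraint 4: a2 + a5 = 2; constraint 6: a6 + a1 = 4, and every other listed constraint is also met.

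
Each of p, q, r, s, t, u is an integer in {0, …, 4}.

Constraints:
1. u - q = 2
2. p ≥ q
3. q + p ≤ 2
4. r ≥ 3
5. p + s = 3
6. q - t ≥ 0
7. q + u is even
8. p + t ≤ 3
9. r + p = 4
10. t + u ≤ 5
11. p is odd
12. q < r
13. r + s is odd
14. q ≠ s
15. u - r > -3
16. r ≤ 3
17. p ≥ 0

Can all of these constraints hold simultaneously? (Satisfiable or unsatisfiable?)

Satisfiable

One satisfying assignment is p = 1, q = 1, r = 3, s = 2, t = 1, u = 3.
For the less obvious constraints — constraint 1: u - q = 2; constraint 3: q + p = 2 — and the others hold by inspection.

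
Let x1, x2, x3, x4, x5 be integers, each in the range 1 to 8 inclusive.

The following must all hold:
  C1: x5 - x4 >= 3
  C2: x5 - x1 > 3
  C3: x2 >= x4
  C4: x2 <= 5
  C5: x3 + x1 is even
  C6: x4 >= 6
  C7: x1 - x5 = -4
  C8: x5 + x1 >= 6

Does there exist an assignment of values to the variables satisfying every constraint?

From constraint 6: x4 ≥ 6. From constraints 3 and 4: x4 ≤ x2 and x2 ≤ 5, so x4 ≤ 5. But 5 < 6, so no value of x4 works.

Unsatisfiable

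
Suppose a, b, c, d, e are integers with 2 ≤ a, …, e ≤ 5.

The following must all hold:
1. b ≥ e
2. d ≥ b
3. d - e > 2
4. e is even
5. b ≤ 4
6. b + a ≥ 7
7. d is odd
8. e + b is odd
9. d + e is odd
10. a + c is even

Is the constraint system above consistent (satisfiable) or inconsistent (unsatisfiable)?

One satisfying assignment is a = 4, b = 3, c = 2, d = 5, e = 2.
For the less obvious constraints — constraint 3: d - e = 3; constraint 4: e = 2 is even; constraint 6: b + a = 7 — and the others hold by inspection.

Satisfiable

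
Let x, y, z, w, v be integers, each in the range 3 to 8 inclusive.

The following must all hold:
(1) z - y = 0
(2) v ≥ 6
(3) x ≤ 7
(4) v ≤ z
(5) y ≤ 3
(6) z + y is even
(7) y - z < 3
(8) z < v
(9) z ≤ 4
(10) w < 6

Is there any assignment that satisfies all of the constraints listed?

From constraints 2 and 4: z ≥ v and v ≥ 6, so z ≥ 6. From constraint 9: z ≤ 4. But 4 < 6, so no value of z works.

Unsatisfiable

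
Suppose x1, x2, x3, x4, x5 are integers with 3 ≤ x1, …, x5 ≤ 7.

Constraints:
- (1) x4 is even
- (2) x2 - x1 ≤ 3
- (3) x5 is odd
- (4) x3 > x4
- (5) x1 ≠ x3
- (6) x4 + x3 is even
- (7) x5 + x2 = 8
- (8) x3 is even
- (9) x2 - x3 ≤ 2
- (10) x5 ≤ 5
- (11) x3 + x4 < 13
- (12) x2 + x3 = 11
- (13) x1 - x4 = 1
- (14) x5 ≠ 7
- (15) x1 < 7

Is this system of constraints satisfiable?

The assignment x1 = 5, x2 = 5, x3 = 6, x4 = 4, x5 = 3 works:
  constraint 2 holds since x2 - x1 = 0.
  constraint 7 holds since x5 + x2 = 8.
  constraint 9 holds since x2 - x3 = -1.
The rest check out directly.

Satisfiable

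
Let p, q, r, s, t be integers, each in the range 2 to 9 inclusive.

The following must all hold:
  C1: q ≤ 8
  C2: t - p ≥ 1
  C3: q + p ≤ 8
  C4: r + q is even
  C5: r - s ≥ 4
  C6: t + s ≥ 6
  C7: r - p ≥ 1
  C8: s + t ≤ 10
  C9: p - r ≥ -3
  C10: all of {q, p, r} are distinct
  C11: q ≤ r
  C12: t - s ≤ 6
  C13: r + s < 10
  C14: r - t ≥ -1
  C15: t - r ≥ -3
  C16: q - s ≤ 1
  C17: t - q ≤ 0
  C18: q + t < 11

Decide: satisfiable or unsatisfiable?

Unsatisfiable

Constraints 2, 5, 9, 16, and 17 give r − s ≥ 4, s − q ≥ -1, q − t ≥ 0, t − p ≥ 1, p − r ≥ -3.
Adding all 5 inequalities: the left sides telescope to 0, and the right sides sum to 4 + (-1) + 0 + 1 + (-3) = 1. So 0 ≥ 1, which is false.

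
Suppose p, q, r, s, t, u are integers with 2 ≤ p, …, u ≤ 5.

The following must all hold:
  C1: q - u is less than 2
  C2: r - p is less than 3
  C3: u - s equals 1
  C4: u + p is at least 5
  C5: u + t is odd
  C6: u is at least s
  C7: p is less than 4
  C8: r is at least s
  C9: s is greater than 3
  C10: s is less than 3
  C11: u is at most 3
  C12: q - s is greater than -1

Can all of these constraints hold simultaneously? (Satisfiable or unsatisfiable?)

From constraint 9: s ≥ 4. From constraint 10: s ≤ 2. But 2 < 4, so no value of s works.

Unsatisfiable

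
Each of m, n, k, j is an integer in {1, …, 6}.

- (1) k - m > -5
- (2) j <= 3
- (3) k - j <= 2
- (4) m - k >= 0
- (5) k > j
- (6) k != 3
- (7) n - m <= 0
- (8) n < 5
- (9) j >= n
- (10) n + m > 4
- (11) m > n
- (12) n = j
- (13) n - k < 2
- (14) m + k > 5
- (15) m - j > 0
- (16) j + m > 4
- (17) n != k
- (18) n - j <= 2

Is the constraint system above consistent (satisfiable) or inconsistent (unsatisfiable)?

Take m = 4, n = 1, k = 2, j = 1. Then constraint 1: k - m = -2; constraint 3: k - j = 1, and every other listed constraint is also met.

Satisfiable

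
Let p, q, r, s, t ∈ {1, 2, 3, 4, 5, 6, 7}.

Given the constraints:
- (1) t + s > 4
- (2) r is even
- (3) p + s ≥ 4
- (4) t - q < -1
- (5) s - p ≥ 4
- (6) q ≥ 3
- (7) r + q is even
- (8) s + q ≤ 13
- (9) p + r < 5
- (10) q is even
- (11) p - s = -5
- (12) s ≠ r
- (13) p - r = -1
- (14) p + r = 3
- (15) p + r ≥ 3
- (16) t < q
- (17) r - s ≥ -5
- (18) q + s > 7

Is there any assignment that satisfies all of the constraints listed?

Satisfiable

The assignment p = 1, q = 4, r = 2, s = 6, t = 1 works:
  constraint 1 holds since t + s = 7.
  constraint 3 holds since p + s = 7.
The rest check out directly.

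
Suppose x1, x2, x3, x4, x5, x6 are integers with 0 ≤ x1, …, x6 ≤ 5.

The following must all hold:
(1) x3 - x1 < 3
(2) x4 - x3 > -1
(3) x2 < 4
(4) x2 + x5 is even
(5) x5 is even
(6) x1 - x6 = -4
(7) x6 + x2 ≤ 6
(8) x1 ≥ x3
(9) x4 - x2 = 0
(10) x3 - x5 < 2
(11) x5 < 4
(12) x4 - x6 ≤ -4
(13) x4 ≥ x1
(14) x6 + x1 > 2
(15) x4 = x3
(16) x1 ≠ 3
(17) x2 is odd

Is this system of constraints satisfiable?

Unsatisfiable

Constraint 17 makes x2 odd and constraint 5 makes x5 even, so x2 + x5 must be odd. Constraint 4 says x2 + x5 is even — contradiction.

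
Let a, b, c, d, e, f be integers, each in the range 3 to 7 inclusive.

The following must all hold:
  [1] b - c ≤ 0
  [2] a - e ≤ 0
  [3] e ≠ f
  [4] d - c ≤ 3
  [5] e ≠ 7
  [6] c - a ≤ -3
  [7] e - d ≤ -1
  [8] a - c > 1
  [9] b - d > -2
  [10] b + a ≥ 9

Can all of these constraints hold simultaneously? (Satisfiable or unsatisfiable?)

Constraints 2, 4, 6, and 7 give c − d ≥ -3, d − e ≥ 1, e − a ≥ 0, a − c ≥ 3.
Adding all 4 inequalities: the left sides telescope to 0, and the right sides sum to (-3) + 1 + 0 + 3 = 1. So 0 ≥ 1, which is false.

Unsatisfiable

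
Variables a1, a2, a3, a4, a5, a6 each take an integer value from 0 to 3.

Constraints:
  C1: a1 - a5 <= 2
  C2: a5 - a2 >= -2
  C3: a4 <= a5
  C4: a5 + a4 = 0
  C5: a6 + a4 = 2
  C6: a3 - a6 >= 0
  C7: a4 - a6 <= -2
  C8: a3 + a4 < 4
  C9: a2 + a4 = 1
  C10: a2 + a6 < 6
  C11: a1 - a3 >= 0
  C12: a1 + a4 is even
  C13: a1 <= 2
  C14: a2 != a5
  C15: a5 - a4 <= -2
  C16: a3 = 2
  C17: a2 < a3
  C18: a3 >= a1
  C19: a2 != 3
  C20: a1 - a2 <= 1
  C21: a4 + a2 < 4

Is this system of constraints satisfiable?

Constraints 2, 6, 7, 11, 15, and 20 give a5 − a2 ≥ -2, a2 − a1 ≥ -1, a1 − a3 ≥ 0, a3 − a6 ≥ 0, a6 − a4 ≥ 2, a4 − a5 ≥ 2.
Adding all 6 inequalities: the left sides telescope to 0, and the right sides sum to (-2) + (-1) + 0 + 0 + 2 + 2 = 1. So 0 ≥ 1, which is false.

Unsatisfiable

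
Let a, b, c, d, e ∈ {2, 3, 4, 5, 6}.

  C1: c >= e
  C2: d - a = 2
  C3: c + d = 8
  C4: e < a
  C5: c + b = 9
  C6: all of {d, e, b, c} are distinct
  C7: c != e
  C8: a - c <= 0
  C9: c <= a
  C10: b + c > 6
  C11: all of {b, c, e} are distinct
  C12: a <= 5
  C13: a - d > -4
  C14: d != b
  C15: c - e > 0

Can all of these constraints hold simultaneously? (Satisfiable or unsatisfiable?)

Satisfiable

Take a = 3, b = 6, c = 3, d = 5, e = 2. Then constraint 2: d - a = 2; constraint 3: c + d = 8; constraint 5: c + b = 9, and every other listed constraint is also met.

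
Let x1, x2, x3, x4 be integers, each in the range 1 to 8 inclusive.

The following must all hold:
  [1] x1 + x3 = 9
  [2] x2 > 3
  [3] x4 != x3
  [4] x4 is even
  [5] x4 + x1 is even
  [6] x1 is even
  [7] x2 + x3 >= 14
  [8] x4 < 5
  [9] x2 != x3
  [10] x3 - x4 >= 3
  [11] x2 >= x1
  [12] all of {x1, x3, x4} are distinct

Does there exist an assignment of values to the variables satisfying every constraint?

Try x1 = 2, x2 = 8, x3 = 7, x4 = 4.
Check constraint 1: x1 + x3 = 9; constraint 7: x2 + x3 = 15. The remaining constraints are straightforward to verify.

Satisfiable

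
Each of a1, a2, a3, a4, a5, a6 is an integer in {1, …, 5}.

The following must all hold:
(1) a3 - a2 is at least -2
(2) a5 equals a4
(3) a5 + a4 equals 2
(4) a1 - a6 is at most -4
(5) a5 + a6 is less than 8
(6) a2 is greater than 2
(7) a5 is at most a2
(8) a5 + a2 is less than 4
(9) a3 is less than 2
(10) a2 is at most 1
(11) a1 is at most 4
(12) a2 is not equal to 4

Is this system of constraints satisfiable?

Unsatisfiable

From constraint 6: a2 ≥ 3. From constraint 10: a2 ≤ 1. But 1 < 3, so no value of a2 works.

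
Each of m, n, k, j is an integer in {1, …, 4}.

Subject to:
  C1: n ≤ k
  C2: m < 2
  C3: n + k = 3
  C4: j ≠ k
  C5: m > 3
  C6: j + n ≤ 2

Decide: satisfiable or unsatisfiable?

Unsatisfiable

From constraint 5: m ≥ 4. From constraint 2: m ≤ 1. But 1 < 4, so no value of m works.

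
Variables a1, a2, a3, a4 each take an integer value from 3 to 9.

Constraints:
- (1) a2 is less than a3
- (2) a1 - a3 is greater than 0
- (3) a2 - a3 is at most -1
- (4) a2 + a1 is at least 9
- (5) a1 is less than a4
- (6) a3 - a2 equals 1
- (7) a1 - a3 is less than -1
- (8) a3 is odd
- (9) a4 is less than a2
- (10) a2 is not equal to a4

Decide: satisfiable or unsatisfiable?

Unsatisfiable

Constraints 1, 2, 5, and 9 give a3 < a1, a1 < a4, a4 < a2, a2 < a3. Chaining: a3 < a1 < a4 < a2 < a3, which forces a3 < a3 — impossible.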